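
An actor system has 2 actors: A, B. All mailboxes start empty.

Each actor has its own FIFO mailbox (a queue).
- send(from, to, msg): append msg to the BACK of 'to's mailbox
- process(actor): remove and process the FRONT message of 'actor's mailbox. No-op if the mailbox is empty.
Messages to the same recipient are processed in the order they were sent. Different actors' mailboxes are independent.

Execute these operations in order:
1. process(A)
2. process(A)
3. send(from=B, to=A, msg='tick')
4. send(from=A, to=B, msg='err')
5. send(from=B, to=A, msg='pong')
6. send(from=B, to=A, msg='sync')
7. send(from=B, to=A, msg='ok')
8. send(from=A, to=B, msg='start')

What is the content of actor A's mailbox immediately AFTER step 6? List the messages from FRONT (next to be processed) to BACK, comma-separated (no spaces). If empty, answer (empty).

After 1 (process(A)): A:[] B:[]
After 2 (process(A)): A:[] B:[]
After 3 (send(from=B, to=A, msg='tick')): A:[tick] B:[]
After 4 (send(from=A, to=B, msg='err')): A:[tick] B:[err]
After 5 (send(from=B, to=A, msg='pong')): A:[tick,pong] B:[err]
After 6 (send(from=B, to=A, msg='sync')): A:[tick,pong,sync] B:[err]

tick,pong,sync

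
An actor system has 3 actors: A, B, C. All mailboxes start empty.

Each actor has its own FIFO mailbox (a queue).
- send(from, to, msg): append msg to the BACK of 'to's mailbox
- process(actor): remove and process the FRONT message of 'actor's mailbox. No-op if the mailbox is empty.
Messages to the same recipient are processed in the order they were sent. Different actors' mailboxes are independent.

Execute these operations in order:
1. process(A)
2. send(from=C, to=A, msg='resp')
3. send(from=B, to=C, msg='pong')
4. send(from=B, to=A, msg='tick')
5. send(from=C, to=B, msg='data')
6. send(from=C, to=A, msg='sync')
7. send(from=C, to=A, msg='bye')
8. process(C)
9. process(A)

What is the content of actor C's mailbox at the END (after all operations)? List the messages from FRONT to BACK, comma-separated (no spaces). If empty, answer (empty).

Answer: (empty)

Derivation:
After 1 (process(A)): A:[] B:[] C:[]
After 2 (send(from=C, to=A, msg='resp')): A:[resp] B:[] C:[]
After 3 (send(from=B, to=C, msg='pong')): A:[resp] B:[] C:[pong]
After 4 (send(from=B, to=A, msg='tick')): A:[resp,tick] B:[] C:[pong]
After 5 (send(from=C, to=B, msg='data')): A:[resp,tick] B:[data] C:[pong]
After 6 (send(from=C, to=A, msg='sync')): A:[resp,tick,sync] B:[data] C:[pong]
After 7 (send(from=C, to=A, msg='bye')): A:[resp,tick,sync,bye] B:[data] C:[pong]
After 8 (process(C)): A:[resp,tick,sync,bye] B:[data] C:[]
After 9 (process(A)): A:[tick,sync,bye] B:[data] C:[]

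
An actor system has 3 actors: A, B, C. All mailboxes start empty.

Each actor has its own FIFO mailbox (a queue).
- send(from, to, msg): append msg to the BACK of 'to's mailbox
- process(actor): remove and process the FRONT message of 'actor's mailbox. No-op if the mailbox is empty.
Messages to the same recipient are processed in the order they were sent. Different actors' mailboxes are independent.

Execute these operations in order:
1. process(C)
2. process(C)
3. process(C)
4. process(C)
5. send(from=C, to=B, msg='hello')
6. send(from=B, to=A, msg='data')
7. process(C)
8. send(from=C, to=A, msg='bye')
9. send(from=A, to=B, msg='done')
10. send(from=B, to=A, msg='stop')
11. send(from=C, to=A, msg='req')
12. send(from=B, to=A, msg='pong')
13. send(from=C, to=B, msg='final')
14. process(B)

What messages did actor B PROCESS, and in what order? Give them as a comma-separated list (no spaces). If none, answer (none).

After 1 (process(C)): A:[] B:[] C:[]
After 2 (process(C)): A:[] B:[] C:[]
After 3 (process(C)): A:[] B:[] C:[]
After 4 (process(C)): A:[] B:[] C:[]
After 5 (send(from=C, to=B, msg='hello')): A:[] B:[hello] C:[]
After 6 (send(from=B, to=A, msg='data')): A:[data] B:[hello] C:[]
After 7 (process(C)): A:[data] B:[hello] C:[]
After 8 (send(from=C, to=A, msg='bye')): A:[data,bye] B:[hello] C:[]
After 9 (send(from=A, to=B, msg='done')): A:[data,bye] B:[hello,done] C:[]
After 10 (send(from=B, to=A, msg='stop')): A:[data,bye,stop] B:[hello,done] C:[]
After 11 (send(from=C, to=A, msg='req')): A:[data,bye,stop,req] B:[hello,done] C:[]
After 12 (send(from=B, to=A, msg='pong')): A:[data,bye,stop,req,pong] B:[hello,done] C:[]
After 13 (send(from=C, to=B, msg='final')): A:[data,bye,stop,req,pong] B:[hello,done,final] C:[]
After 14 (process(B)): A:[data,bye,stop,req,pong] B:[done,final] C:[]

Answer: hello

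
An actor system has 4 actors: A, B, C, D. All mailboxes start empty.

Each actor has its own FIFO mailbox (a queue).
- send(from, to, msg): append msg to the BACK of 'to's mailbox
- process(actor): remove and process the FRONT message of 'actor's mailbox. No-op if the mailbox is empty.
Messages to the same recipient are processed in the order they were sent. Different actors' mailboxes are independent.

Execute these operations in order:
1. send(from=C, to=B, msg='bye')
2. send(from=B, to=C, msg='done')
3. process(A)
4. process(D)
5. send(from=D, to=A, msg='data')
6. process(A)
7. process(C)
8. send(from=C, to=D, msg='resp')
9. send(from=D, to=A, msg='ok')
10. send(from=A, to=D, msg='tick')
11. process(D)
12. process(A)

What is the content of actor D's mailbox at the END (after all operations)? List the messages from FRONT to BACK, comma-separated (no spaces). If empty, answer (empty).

Answer: tick

Derivation:
After 1 (send(from=C, to=B, msg='bye')): A:[] B:[bye] C:[] D:[]
After 2 (send(from=B, to=C, msg='done')): A:[] B:[bye] C:[done] D:[]
After 3 (process(A)): A:[] B:[bye] C:[done] D:[]
After 4 (process(D)): A:[] B:[bye] C:[done] D:[]
After 5 (send(from=D, to=A, msg='data')): A:[data] B:[bye] C:[done] D:[]
After 6 (process(A)): A:[] B:[bye] C:[done] D:[]
After 7 (process(C)): A:[] B:[bye] C:[] D:[]
After 8 (send(from=C, to=D, msg='resp')): A:[] B:[bye] C:[] D:[resp]
After 9 (send(from=D, to=A, msg='ok')): A:[ok] B:[bye] C:[] D:[resp]
After 10 (send(from=A, to=D, msg='tick')): A:[ok] B:[bye] C:[] D:[resp,tick]
After 11 (process(D)): A:[ok] B:[bye] C:[] D:[tick]
After 12 (process(A)): A:[] B:[bye] C:[] D:[tick]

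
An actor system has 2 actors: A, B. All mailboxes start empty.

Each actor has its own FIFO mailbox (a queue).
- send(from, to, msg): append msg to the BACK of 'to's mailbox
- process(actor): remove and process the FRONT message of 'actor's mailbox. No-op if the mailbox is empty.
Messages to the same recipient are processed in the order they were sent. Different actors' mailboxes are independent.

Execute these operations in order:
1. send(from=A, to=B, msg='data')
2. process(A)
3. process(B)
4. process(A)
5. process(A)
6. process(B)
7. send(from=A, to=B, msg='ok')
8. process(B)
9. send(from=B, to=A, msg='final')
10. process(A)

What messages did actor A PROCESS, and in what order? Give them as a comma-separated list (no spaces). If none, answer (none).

After 1 (send(from=A, to=B, msg='data')): A:[] B:[data]
After 2 (process(A)): A:[] B:[data]
After 3 (process(B)): A:[] B:[]
After 4 (process(A)): A:[] B:[]
After 5 (process(A)): A:[] B:[]
After 6 (process(B)): A:[] B:[]
After 7 (send(from=A, to=B, msg='ok')): A:[] B:[ok]
After 8 (process(B)): A:[] B:[]
After 9 (send(from=B, to=A, msg='final')): A:[final] B:[]
After 10 (process(A)): A:[] B:[]

Answer: final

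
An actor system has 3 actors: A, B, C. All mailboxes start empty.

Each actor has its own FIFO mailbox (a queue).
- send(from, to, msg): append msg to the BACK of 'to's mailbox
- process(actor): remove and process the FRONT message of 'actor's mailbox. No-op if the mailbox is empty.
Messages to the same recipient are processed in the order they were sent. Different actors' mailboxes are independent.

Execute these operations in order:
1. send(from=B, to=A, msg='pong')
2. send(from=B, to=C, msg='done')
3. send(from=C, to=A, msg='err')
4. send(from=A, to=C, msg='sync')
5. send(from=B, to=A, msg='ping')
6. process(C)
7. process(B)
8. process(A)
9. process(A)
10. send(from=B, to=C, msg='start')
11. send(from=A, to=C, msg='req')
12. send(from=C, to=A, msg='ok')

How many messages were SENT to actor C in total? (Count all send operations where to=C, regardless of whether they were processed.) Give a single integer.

Answer: 4

Derivation:
After 1 (send(from=B, to=A, msg='pong')): A:[pong] B:[] C:[]
After 2 (send(from=B, to=C, msg='done')): A:[pong] B:[] C:[done]
After 3 (send(from=C, to=A, msg='err')): A:[pong,err] B:[] C:[done]
After 4 (send(from=A, to=C, msg='sync')): A:[pong,err] B:[] C:[done,sync]
After 5 (send(from=B, to=A, msg='ping')): A:[pong,err,ping] B:[] C:[done,sync]
After 6 (process(C)): A:[pong,err,ping] B:[] C:[sync]
After 7 (process(B)): A:[pong,err,ping] B:[] C:[sync]
After 8 (process(A)): A:[err,ping] B:[] C:[sync]
After 9 (process(A)): A:[ping] B:[] C:[sync]
After 10 (send(from=B, to=C, msg='start')): A:[ping] B:[] C:[sync,start]
After 11 (send(from=A, to=C, msg='req')): A:[ping] B:[] C:[sync,start,req]
After 12 (send(from=C, to=A, msg='ok')): A:[ping,ok] B:[] C:[sync,start,req]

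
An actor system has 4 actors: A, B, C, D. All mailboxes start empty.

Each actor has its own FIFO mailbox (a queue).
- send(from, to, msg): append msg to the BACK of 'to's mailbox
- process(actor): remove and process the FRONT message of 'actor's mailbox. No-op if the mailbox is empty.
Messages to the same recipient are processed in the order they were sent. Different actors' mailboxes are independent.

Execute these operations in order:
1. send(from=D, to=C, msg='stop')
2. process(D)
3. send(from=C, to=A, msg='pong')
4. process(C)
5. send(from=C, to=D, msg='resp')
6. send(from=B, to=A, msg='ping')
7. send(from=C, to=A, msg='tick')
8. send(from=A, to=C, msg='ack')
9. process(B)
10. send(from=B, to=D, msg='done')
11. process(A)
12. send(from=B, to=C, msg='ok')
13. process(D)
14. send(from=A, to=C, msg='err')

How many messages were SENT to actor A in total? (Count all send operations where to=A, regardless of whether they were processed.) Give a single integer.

After 1 (send(from=D, to=C, msg='stop')): A:[] B:[] C:[stop] D:[]
After 2 (process(D)): A:[] B:[] C:[stop] D:[]
After 3 (send(from=C, to=A, msg='pong')): A:[pong] B:[] C:[stop] D:[]
After 4 (process(C)): A:[pong] B:[] C:[] D:[]
After 5 (send(from=C, to=D, msg='resp')): A:[pong] B:[] C:[] D:[resp]
After 6 (send(from=B, to=A, msg='ping')): A:[pong,ping] B:[] C:[] D:[resp]
After 7 (send(from=C, to=A, msg='tick')): A:[pong,ping,tick] B:[] C:[] D:[resp]
After 8 (send(from=A, to=C, msg='ack')): A:[pong,ping,tick] B:[] C:[ack] D:[resp]
After 9 (process(B)): A:[pong,ping,tick] B:[] C:[ack] D:[resp]
After 10 (send(from=B, to=D, msg='done')): A:[pong,ping,tick] B:[] C:[ack] D:[resp,done]
After 11 (process(A)): A:[ping,tick] B:[] C:[ack] D:[resp,done]
After 12 (send(from=B, to=C, msg='ok')): A:[ping,tick] B:[] C:[ack,ok] D:[resp,done]
After 13 (process(D)): A:[ping,tick] B:[] C:[ack,ok] D:[done]
After 14 (send(from=A, to=C, msg='err')): A:[ping,tick] B:[] C:[ack,ok,err] D:[done]

Answer: 3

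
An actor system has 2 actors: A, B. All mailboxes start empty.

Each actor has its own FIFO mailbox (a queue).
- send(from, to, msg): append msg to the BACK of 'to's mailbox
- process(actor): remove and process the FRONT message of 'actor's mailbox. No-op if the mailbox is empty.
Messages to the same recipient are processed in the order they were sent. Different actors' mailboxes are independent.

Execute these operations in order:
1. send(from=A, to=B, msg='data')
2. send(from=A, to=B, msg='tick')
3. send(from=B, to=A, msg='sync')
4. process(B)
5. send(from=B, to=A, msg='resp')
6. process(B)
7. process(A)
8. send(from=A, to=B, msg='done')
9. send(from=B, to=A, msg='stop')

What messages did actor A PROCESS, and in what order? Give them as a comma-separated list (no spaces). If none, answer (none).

Answer: sync

Derivation:
After 1 (send(from=A, to=B, msg='data')): A:[] B:[data]
After 2 (send(from=A, to=B, msg='tick')): A:[] B:[data,tick]
After 3 (send(from=B, to=A, msg='sync')): A:[sync] B:[data,tick]
After 4 (process(B)): A:[sync] B:[tick]
After 5 (send(from=B, to=A, msg='resp')): A:[sync,resp] B:[tick]
After 6 (process(B)): A:[sync,resp] B:[]
After 7 (process(A)): A:[resp] B:[]
After 8 (send(from=A, to=B, msg='done')): A:[resp] B:[done]
After 9 (send(from=B, to=A, msg='stop')): A:[resp,stop] B:[done]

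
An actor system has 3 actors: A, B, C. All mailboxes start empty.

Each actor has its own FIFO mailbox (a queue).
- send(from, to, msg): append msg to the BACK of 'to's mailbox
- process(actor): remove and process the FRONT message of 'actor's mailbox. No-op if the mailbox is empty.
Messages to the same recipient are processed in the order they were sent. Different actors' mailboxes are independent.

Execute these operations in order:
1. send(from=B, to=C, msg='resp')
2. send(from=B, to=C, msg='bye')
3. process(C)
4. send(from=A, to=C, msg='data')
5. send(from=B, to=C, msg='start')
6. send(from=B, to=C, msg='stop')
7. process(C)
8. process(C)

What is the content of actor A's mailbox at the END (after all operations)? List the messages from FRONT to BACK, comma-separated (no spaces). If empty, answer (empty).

Answer: (empty)

Derivation:
After 1 (send(from=B, to=C, msg='resp')): A:[] B:[] C:[resp]
After 2 (send(from=B, to=C, msg='bye')): A:[] B:[] C:[resp,bye]
After 3 (process(C)): A:[] B:[] C:[bye]
After 4 (send(from=A, to=C, msg='data')): A:[] B:[] C:[bye,data]
After 5 (send(from=B, to=C, msg='start')): A:[] B:[] C:[bye,data,start]
After 6 (send(from=B, to=C, msg='stop')): A:[] B:[] C:[bye,data,start,stop]
After 7 (process(C)): A:[] B:[] C:[data,start,stop]
After 8 (process(C)): A:[] B:[] C:[start,stop]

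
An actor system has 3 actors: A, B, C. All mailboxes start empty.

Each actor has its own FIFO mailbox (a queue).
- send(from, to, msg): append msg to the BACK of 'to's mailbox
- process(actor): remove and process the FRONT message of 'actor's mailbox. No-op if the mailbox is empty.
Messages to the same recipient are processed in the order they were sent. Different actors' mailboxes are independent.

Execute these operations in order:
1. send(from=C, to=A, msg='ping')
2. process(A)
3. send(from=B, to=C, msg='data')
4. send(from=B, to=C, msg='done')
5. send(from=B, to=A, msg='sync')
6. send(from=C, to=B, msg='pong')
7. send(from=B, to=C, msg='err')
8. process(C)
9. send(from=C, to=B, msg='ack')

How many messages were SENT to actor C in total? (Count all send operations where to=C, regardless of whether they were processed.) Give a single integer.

After 1 (send(from=C, to=A, msg='ping')): A:[ping] B:[] C:[]
After 2 (process(A)): A:[] B:[] C:[]
After 3 (send(from=B, to=C, msg='data')): A:[] B:[] C:[data]
After 4 (send(from=B, to=C, msg='done')): A:[] B:[] C:[data,done]
After 5 (send(from=B, to=A, msg='sync')): A:[sync] B:[] C:[data,done]
After 6 (send(from=C, to=B, msg='pong')): A:[sync] B:[pong] C:[data,done]
After 7 (send(from=B, to=C, msg='err')): A:[sync] B:[pong] C:[data,done,err]
After 8 (process(C)): A:[sync] B:[pong] C:[done,err]
After 9 (send(from=C, to=B, msg='ack')): A:[sync] B:[pong,ack] C:[done,err]

Answer: 3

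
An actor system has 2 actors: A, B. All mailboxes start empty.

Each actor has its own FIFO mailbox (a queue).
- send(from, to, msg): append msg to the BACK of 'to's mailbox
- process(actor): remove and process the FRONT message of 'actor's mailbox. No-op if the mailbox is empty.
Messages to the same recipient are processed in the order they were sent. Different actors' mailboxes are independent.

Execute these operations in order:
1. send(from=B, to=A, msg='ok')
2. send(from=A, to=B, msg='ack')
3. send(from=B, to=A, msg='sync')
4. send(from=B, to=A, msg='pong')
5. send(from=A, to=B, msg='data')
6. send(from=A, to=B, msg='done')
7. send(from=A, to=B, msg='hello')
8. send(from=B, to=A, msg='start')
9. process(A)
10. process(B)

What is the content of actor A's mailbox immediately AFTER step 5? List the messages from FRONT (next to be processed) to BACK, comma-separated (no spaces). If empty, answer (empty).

After 1 (send(from=B, to=A, msg='ok')): A:[ok] B:[]
After 2 (send(from=A, to=B, msg='ack')): A:[ok] B:[ack]
After 3 (send(from=B, to=A, msg='sync')): A:[ok,sync] B:[ack]
After 4 (send(from=B, to=A, msg='pong')): A:[ok,sync,pong] B:[ack]
After 5 (send(from=A, to=B, msg='data')): A:[ok,sync,pong] B:[ack,data]

ok,sync,pong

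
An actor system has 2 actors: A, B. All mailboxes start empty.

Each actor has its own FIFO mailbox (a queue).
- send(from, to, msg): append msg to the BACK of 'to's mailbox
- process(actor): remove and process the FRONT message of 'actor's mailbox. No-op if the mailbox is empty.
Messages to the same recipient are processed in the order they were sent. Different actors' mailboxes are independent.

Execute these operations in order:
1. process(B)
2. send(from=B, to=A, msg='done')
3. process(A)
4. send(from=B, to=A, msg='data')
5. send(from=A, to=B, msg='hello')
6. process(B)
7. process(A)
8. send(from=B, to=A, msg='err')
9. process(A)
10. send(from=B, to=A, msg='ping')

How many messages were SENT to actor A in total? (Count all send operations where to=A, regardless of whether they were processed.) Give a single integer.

After 1 (process(B)): A:[] B:[]
After 2 (send(from=B, to=A, msg='done')): A:[done] B:[]
After 3 (process(A)): A:[] B:[]
After 4 (send(from=B, to=A, msg='data')): A:[data] B:[]
After 5 (send(from=A, to=B, msg='hello')): A:[data] B:[hello]
After 6 (process(B)): A:[data] B:[]
After 7 (process(A)): A:[] B:[]
After 8 (send(from=B, to=A, msg='err')): A:[err] B:[]
After 9 (process(A)): A:[] B:[]
After 10 (send(from=B, to=A, msg='ping')): A:[ping] B:[]

Answer: 4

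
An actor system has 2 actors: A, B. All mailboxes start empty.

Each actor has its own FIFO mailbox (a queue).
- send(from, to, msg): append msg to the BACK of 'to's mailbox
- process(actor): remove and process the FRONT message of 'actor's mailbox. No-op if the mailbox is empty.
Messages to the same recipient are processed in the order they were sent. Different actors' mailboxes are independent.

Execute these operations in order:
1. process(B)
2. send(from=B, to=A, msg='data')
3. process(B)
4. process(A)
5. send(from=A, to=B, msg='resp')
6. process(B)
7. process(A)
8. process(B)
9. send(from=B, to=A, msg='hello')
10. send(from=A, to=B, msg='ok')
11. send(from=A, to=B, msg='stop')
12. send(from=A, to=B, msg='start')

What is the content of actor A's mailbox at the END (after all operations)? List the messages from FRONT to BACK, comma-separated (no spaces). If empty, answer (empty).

Answer: hello

Derivation:
After 1 (process(B)): A:[] B:[]
After 2 (send(from=B, to=A, msg='data')): A:[data] B:[]
After 3 (process(B)): A:[data] B:[]
After 4 (process(A)): A:[] B:[]
After 5 (send(from=A, to=B, msg='resp')): A:[] B:[resp]
After 6 (process(B)): A:[] B:[]
After 7 (process(A)): A:[] B:[]
After 8 (process(B)): A:[] B:[]
After 9 (send(from=B, to=A, msg='hello')): A:[hello] B:[]
After 10 (send(from=A, to=B, msg='ok')): A:[hello] B:[ok]
After 11 (send(from=A, to=B, msg='stop')): A:[hello] B:[ok,stop]
After 12 (send(from=A, to=B, msg='start')): A:[hello] B:[ok,stop,start]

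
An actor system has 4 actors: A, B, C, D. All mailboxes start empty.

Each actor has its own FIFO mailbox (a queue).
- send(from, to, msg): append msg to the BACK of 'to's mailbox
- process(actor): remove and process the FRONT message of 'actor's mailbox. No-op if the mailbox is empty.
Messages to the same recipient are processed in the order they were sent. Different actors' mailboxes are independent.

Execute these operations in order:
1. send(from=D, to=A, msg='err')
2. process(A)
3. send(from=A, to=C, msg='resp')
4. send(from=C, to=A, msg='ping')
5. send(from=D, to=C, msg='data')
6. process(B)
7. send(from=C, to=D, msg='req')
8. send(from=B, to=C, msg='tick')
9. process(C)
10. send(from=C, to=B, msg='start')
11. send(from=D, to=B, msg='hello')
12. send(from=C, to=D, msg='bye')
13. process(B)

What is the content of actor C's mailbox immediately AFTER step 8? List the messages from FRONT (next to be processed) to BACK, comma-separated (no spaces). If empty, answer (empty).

After 1 (send(from=D, to=A, msg='err')): A:[err] B:[] C:[] D:[]
After 2 (process(A)): A:[] B:[] C:[] D:[]
After 3 (send(from=A, to=C, msg='resp')): A:[] B:[] C:[resp] D:[]
After 4 (send(from=C, to=A, msg='ping')): A:[ping] B:[] C:[resp] D:[]
After 5 (send(from=D, to=C, msg='data')): A:[ping] B:[] C:[resp,data] D:[]
After 6 (process(B)): A:[ping] B:[] C:[resp,data] D:[]
After 7 (send(from=C, to=D, msg='req')): A:[ping] B:[] C:[resp,data] D:[req]
After 8 (send(from=B, to=C, msg='tick')): A:[ping] B:[] C:[resp,data,tick] D:[req]

resp,data,tick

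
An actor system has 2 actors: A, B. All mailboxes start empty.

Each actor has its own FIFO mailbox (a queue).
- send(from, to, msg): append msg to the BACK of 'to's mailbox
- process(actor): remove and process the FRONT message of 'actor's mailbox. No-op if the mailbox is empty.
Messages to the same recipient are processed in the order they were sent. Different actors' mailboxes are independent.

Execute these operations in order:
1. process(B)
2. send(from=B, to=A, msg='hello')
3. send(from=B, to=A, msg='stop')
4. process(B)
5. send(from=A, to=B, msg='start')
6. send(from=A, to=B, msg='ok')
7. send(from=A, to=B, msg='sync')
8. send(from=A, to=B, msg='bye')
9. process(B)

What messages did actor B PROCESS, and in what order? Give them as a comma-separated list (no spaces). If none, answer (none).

Answer: start

Derivation:
After 1 (process(B)): A:[] B:[]
After 2 (send(from=B, to=A, msg='hello')): A:[hello] B:[]
After 3 (send(from=B, to=A, msg='stop')): A:[hello,stop] B:[]
After 4 (process(B)): A:[hello,stop] B:[]
After 5 (send(from=A, to=B, msg='start')): A:[hello,stop] B:[start]
After 6 (send(from=A, to=B, msg='ok')): A:[hello,stop] B:[start,ok]
After 7 (send(from=A, to=B, msg='sync')): A:[hello,stop] B:[start,ok,sync]
After 8 (send(from=A, to=B, msg='bye')): A:[hello,stop] B:[start,ok,sync,bye]
After 9 (process(B)): A:[hello,stop] B:[ok,sync,bye]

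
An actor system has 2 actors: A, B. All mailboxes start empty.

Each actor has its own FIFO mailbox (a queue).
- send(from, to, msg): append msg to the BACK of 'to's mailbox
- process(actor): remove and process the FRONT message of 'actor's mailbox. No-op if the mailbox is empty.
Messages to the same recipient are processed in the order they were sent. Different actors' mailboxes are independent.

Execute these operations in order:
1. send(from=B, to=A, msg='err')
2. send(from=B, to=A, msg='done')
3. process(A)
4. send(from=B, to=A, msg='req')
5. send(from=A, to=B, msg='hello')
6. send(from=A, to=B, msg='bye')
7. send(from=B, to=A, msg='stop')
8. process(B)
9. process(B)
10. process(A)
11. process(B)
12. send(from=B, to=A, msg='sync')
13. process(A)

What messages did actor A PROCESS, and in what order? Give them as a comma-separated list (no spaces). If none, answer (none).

Answer: err,done,req

Derivation:
After 1 (send(from=B, to=A, msg='err')): A:[err] B:[]
After 2 (send(from=B, to=A, msg='done')): A:[err,done] B:[]
After 3 (process(A)): A:[done] B:[]
After 4 (send(from=B, to=A, msg='req')): A:[done,req] B:[]
After 5 (send(from=A, to=B, msg='hello')): A:[done,req] B:[hello]
After 6 (send(from=A, to=B, msg='bye')): A:[done,req] B:[hello,bye]
After 7 (send(from=B, to=A, msg='stop')): A:[done,req,stop] B:[hello,bye]
After 8 (process(B)): A:[done,req,stop] B:[bye]
After 9 (process(B)): A:[done,req,stop] B:[]
After 10 (process(A)): A:[req,stop] B:[]
After 11 (process(B)): A:[req,stop] B:[]
After 12 (send(from=B, to=A, msg='sync')): A:[req,stop,sync] B:[]
After 13 (process(A)): A:[stop,sync] B:[]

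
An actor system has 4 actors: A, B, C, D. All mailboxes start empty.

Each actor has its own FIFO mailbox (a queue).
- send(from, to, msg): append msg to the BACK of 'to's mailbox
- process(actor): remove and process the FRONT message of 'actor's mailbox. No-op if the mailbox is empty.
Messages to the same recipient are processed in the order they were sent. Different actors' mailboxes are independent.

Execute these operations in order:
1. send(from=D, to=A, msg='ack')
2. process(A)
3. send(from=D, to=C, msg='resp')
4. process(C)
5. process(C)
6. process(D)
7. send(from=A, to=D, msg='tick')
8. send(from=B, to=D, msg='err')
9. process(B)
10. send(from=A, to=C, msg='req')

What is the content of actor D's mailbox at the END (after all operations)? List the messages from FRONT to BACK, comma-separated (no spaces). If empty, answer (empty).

After 1 (send(from=D, to=A, msg='ack')): A:[ack] B:[] C:[] D:[]
After 2 (process(A)): A:[] B:[] C:[] D:[]
After 3 (send(from=D, to=C, msg='resp')): A:[] B:[] C:[resp] D:[]
After 4 (process(C)): A:[] B:[] C:[] D:[]
After 5 (process(C)): A:[] B:[] C:[] D:[]
After 6 (process(D)): A:[] B:[] C:[] D:[]
After 7 (send(from=A, to=D, msg='tick')): A:[] B:[] C:[] D:[tick]
After 8 (send(from=B, to=D, msg='err')): A:[] B:[] C:[] D:[tick,err]
After 9 (process(B)): A:[] B:[] C:[] D:[tick,err]
After 10 (send(from=A, to=C, msg='req')): A:[] B:[] C:[req] D:[tick,err]

Answer: tick,err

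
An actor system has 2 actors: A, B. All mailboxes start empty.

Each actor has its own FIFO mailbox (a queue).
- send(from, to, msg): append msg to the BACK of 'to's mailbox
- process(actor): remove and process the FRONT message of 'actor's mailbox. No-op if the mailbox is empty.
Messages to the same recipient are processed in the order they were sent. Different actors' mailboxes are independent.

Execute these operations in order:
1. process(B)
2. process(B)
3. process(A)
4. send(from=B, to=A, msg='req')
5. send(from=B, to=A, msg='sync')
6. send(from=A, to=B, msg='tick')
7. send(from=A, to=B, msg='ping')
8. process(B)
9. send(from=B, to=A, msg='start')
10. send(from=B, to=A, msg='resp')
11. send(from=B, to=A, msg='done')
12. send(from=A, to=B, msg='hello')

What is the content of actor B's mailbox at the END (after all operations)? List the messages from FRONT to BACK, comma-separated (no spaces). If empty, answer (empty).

After 1 (process(B)): A:[] B:[]
After 2 (process(B)): A:[] B:[]
After 3 (process(A)): A:[] B:[]
After 4 (send(from=B, to=A, msg='req')): A:[req] B:[]
After 5 (send(from=B, to=A, msg='sync')): A:[req,sync] B:[]
After 6 (send(from=A, to=B, msg='tick')): A:[req,sync] B:[tick]
After 7 (send(from=A, to=B, msg='ping')): A:[req,sync] B:[tick,ping]
After 8 (process(B)): A:[req,sync] B:[ping]
After 9 (send(from=B, to=A, msg='start')): A:[req,sync,start] B:[ping]
After 10 (send(from=B, to=A, msg='resp')): A:[req,sync,start,resp] B:[ping]
After 11 (send(from=B, to=A, msg='done')): A:[req,sync,start,resp,done] B:[ping]
After 12 (send(from=A, to=B, msg='hello')): A:[req,sync,start,resp,done] B:[ping,hello]

Answer: ping,hello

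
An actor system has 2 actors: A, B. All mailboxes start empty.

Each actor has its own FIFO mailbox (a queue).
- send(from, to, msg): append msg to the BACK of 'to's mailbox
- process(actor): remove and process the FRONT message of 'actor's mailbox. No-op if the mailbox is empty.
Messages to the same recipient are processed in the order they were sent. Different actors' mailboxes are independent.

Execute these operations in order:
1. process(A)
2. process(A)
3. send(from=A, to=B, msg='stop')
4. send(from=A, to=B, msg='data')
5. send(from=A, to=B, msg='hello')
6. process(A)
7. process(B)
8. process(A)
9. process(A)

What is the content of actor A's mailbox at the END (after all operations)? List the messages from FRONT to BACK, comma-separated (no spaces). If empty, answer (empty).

After 1 (process(A)): A:[] B:[]
After 2 (process(A)): A:[] B:[]
After 3 (send(from=A, to=B, msg='stop')): A:[] B:[stop]
After 4 (send(from=A, to=B, msg='data')): A:[] B:[stop,data]
After 5 (send(from=A, to=B, msg='hello')): A:[] B:[stop,data,hello]
After 6 (process(A)): A:[] B:[stop,data,hello]
After 7 (process(B)): A:[] B:[data,hello]
After 8 (process(A)): A:[] B:[data,hello]
After 9 (process(A)): A:[] B:[data,hello]

Answer: (empty)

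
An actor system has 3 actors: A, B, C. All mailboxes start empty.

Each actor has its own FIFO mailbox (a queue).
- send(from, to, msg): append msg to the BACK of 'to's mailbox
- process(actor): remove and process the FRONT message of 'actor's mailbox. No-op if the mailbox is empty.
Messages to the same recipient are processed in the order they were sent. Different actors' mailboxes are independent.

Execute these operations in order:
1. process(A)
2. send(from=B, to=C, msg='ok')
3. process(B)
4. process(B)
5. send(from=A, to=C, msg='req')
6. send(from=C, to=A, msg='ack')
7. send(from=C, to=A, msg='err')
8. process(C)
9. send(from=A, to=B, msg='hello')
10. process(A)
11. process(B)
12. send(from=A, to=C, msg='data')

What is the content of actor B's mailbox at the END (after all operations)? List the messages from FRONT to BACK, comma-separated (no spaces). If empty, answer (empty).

After 1 (process(A)): A:[] B:[] C:[]
After 2 (send(from=B, to=C, msg='ok')): A:[] B:[] C:[ok]
After 3 (process(B)): A:[] B:[] C:[ok]
After 4 (process(B)): A:[] B:[] C:[ok]
After 5 (send(from=A, to=C, msg='req')): A:[] B:[] C:[ok,req]
After 6 (send(from=C, to=A, msg='ack')): A:[ack] B:[] C:[ok,req]
After 7 (send(from=C, to=A, msg='err')): A:[ack,err] B:[] C:[ok,req]
After 8 (process(C)): A:[ack,err] B:[] C:[req]
After 9 (send(from=A, to=B, msg='hello')): A:[ack,err] B:[hello] C:[req]
After 10 (process(A)): A:[err] B:[hello] C:[req]
After 11 (process(B)): A:[err] B:[] C:[req]
After 12 (send(from=A, to=C, msg='data')): A:[err] B:[] C:[req,data]

Answer: (empty)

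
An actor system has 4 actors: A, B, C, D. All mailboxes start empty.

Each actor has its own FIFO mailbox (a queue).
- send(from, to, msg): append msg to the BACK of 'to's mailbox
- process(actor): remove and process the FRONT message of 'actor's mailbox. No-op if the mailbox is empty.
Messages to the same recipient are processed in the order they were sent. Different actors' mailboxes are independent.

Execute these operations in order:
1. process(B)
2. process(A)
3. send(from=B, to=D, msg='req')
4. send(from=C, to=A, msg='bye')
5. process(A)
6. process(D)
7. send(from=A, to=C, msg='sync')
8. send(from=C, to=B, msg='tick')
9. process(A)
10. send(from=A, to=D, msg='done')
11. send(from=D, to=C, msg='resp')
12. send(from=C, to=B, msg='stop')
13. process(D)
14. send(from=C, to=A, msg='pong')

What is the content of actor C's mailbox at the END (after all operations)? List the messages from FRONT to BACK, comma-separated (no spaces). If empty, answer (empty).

Answer: sync,resp

Derivation:
After 1 (process(B)): A:[] B:[] C:[] D:[]
After 2 (process(A)): A:[] B:[] C:[] D:[]
After 3 (send(from=B, to=D, msg='req')): A:[] B:[] C:[] D:[req]
After 4 (send(from=C, to=A, msg='bye')): A:[bye] B:[] C:[] D:[req]
After 5 (process(A)): A:[] B:[] C:[] D:[req]
After 6 (process(D)): A:[] B:[] C:[] D:[]
After 7 (send(from=A, to=C, msg='sync')): A:[] B:[] C:[sync] D:[]
After 8 (send(from=C, to=B, msg='tick')): A:[] B:[tick] C:[sync] D:[]
After 9 (process(A)): A:[] B:[tick] C:[sync] D:[]
After 10 (send(from=A, to=D, msg='done')): A:[] B:[tick] C:[sync] D:[done]
After 11 (send(from=D, to=C, msg='resp')): A:[] B:[tick] C:[sync,resp] D:[done]
After 12 (send(from=C, to=B, msg='stop')): A:[] B:[tick,stop] C:[sync,resp] D:[done]
After 13 (process(D)): A:[] B:[tick,stop] C:[sync,resp] D:[]
After 14 (send(from=C, to=A, msg='pong')): A:[pong] B:[tick,stop] C:[sync,resp] D:[]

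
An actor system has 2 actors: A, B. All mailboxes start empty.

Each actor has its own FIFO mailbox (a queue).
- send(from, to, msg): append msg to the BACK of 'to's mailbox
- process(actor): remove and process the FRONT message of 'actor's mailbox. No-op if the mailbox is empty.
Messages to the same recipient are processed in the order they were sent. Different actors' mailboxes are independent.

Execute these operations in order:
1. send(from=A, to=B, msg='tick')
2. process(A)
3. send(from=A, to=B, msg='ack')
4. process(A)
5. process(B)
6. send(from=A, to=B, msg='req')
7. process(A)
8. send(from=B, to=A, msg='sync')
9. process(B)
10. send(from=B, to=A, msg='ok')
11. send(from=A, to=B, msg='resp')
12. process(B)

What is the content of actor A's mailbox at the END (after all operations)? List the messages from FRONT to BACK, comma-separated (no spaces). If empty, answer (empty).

Answer: sync,ok

Derivation:
After 1 (send(from=A, to=B, msg='tick')): A:[] B:[tick]
After 2 (process(A)): A:[] B:[tick]
After 3 (send(from=A, to=B, msg='ack')): A:[] B:[tick,ack]
After 4 (process(A)): A:[] B:[tick,ack]
After 5 (process(B)): A:[] B:[ack]
After 6 (send(from=A, to=B, msg='req')): A:[] B:[ack,req]
After 7 (process(A)): A:[] B:[ack,req]
After 8 (send(from=B, to=A, msg='sync')): A:[sync] B:[ack,req]
After 9 (process(B)): A:[sync] B:[req]
After 10 (send(from=B, to=A, msg='ok')): A:[sync,ok] B:[req]
After 11 (send(from=A, to=B, msg='resp')): A:[sync,ok] B:[req,resp]
After 12 (process(B)): A:[sync,ok] B:[resp]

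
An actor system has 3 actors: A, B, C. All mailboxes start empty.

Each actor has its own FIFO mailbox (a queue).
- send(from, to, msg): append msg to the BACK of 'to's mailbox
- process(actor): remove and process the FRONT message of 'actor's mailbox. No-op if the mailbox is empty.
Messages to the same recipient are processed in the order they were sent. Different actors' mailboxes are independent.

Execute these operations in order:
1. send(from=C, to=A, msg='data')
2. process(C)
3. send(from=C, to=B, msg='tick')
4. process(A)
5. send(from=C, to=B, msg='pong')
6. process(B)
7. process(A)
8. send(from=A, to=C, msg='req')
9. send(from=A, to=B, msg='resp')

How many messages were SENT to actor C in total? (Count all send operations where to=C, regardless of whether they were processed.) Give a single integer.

After 1 (send(from=C, to=A, msg='data')): A:[data] B:[] C:[]
After 2 (process(C)): A:[data] B:[] C:[]
After 3 (send(from=C, to=B, msg='tick')): A:[data] B:[tick] C:[]
After 4 (process(A)): A:[] B:[tick] C:[]
After 5 (send(from=C, to=B, msg='pong')): A:[] B:[tick,pong] C:[]
After 6 (process(B)): A:[] B:[pong] C:[]
After 7 (process(A)): A:[] B:[pong] C:[]
After 8 (send(from=A, to=C, msg='req')): A:[] B:[pong] C:[req]
After 9 (send(from=A, to=B, msg='resp')): A:[] B:[pong,resp] C:[req]

Answer: 1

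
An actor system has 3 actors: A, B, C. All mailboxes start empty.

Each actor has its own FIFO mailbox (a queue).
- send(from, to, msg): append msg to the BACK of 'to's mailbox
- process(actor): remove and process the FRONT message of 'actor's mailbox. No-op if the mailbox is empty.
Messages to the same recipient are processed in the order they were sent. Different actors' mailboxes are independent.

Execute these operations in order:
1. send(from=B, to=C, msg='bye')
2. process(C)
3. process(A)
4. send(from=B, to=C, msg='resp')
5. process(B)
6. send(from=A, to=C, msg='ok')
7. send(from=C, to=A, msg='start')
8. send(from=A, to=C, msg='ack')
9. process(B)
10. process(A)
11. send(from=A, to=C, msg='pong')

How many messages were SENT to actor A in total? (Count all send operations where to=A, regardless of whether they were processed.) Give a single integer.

After 1 (send(from=B, to=C, msg='bye')): A:[] B:[] C:[bye]
After 2 (process(C)): A:[] B:[] C:[]
After 3 (process(A)): A:[] B:[] C:[]
After 4 (send(from=B, to=C, msg='resp')): A:[] B:[] C:[resp]
After 5 (process(B)): A:[] B:[] C:[resp]
After 6 (send(from=A, to=C, msg='ok')): A:[] B:[] C:[resp,ok]
After 7 (send(from=C, to=A, msg='start')): A:[start] B:[] C:[resp,ok]
After 8 (send(from=A, to=C, msg='ack')): A:[start] B:[] C:[resp,ok,ack]
After 9 (process(B)): A:[start] B:[] C:[resp,ok,ack]
After 10 (process(A)): A:[] B:[] C:[resp,ok,ack]
After 11 (send(from=A, to=C, msg='pong')): A:[] B:[] C:[resp,ok,ack,pong]

Answer: 1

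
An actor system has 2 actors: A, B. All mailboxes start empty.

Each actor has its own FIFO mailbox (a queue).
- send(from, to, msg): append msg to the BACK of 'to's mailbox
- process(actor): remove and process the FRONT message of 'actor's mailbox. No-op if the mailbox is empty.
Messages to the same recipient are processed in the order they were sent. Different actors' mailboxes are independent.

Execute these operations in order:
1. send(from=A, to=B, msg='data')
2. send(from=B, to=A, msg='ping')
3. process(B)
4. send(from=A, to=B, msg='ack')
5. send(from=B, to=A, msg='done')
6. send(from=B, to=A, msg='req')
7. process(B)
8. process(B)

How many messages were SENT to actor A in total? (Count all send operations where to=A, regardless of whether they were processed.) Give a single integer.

After 1 (send(from=A, to=B, msg='data')): A:[] B:[data]
After 2 (send(from=B, to=A, msg='ping')): A:[ping] B:[data]
After 3 (process(B)): A:[ping] B:[]
After 4 (send(from=A, to=B, msg='ack')): A:[ping] B:[ack]
After 5 (send(from=B, to=A, msg='done')): A:[ping,done] B:[ack]
After 6 (send(from=B, to=A, msg='req')): A:[ping,done,req] B:[ack]
After 7 (process(B)): A:[ping,done,req] B:[]
After 8 (process(B)): A:[ping,done,req] B:[]

Answer: 3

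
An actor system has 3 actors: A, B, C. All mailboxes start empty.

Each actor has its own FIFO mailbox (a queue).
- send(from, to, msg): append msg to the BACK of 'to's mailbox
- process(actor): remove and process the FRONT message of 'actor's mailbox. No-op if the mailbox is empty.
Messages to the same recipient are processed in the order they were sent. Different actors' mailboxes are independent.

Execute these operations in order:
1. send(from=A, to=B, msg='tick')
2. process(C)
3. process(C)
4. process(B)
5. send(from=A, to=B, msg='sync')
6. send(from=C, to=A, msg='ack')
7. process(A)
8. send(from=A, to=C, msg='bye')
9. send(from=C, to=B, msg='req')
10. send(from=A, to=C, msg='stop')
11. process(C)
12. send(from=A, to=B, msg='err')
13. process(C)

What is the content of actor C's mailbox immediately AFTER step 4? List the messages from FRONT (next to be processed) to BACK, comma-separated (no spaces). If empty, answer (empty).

After 1 (send(from=A, to=B, msg='tick')): A:[] B:[tick] C:[]
After 2 (process(C)): A:[] B:[tick] C:[]
After 3 (process(C)): A:[] B:[tick] C:[]
After 4 (process(B)): A:[] B:[] C:[]

(empty)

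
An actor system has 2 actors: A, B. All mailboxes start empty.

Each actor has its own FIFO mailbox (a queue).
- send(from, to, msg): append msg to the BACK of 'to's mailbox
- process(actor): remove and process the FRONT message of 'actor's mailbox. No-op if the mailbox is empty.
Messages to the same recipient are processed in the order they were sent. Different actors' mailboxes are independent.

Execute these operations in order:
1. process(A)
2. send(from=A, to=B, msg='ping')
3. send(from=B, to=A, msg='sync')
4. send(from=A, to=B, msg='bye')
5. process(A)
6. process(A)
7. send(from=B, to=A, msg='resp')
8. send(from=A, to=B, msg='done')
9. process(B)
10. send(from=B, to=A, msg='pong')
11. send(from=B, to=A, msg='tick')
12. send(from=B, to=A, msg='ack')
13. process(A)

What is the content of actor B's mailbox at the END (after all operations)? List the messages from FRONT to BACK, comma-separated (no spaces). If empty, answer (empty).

Answer: bye,done

Derivation:
After 1 (process(A)): A:[] B:[]
After 2 (send(from=A, to=B, msg='ping')): A:[] B:[ping]
After 3 (send(from=B, to=A, msg='sync')): A:[sync] B:[ping]
After 4 (send(from=A, to=B, msg='bye')): A:[sync] B:[ping,bye]
After 5 (process(A)): A:[] B:[ping,bye]
After 6 (process(A)): A:[] B:[ping,bye]
After 7 (send(from=B, to=A, msg='resp')): A:[resp] B:[ping,bye]
After 8 (send(from=A, to=B, msg='done')): A:[resp] B:[ping,bye,done]
After 9 (process(B)): A:[resp] B:[bye,done]
After 10 (send(from=B, to=A, msg='pong')): A:[resp,pong] B:[bye,done]
After 11 (send(from=B, to=A, msg='tick')): A:[resp,pong,tick] B:[bye,done]
After 12 (send(from=B, to=A, msg='ack')): A:[resp,pong,tick,ack] B:[bye,done]
After 13 (process(A)): A:[pong,tick,ack] B:[bye,done]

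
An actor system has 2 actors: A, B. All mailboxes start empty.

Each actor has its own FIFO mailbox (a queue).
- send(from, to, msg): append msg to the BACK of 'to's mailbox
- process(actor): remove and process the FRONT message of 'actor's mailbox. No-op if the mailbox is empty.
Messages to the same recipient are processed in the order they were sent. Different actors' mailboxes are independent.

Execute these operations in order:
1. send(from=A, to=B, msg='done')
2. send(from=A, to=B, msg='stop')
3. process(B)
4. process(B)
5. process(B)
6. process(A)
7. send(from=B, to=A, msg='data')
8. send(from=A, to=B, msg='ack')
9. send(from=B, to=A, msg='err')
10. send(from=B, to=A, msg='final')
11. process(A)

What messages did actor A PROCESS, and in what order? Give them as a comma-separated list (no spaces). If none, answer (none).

Answer: data

Derivation:
After 1 (send(from=A, to=B, msg='done')): A:[] B:[done]
After 2 (send(from=A, to=B, msg='stop')): A:[] B:[done,stop]
After 3 (process(B)): A:[] B:[stop]
After 4 (process(B)): A:[] B:[]
After 5 (process(B)): A:[] B:[]
After 6 (process(A)): A:[] B:[]
After 7 (send(from=B, to=A, msg='data')): A:[data] B:[]
After 8 (send(from=A, to=B, msg='ack')): A:[data] B:[ack]
After 9 (send(from=B, to=A, msg='err')): A:[data,err] B:[ack]
After 10 (send(from=B, to=A, msg='final')): A:[data,err,final] B:[ack]
After 11 (process(A)): A:[err,final] B:[ack]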